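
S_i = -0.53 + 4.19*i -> [-0.53, 3.66, 7.85, 12.04, 16.23]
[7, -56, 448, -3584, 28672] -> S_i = 7*-8^i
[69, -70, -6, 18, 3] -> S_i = Random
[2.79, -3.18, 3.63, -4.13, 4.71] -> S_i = 2.79*(-1.14)^i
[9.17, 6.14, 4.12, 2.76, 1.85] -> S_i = 9.17*0.67^i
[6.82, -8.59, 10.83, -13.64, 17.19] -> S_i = 6.82*(-1.26)^i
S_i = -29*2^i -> [-29, -58, -116, -232, -464]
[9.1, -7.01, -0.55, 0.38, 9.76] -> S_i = Random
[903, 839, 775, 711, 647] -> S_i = 903 + -64*i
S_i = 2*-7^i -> [2, -14, 98, -686, 4802]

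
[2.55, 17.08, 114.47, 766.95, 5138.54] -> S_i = 2.55*6.70^i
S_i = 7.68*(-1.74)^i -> [7.68, -13.36, 23.25, -40.46, 70.4]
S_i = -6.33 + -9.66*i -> [-6.33, -15.99, -25.65, -35.31, -44.97]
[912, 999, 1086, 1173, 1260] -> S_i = 912 + 87*i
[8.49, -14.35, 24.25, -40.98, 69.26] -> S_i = 8.49*(-1.69)^i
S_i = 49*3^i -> [49, 147, 441, 1323, 3969]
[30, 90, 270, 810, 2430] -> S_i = 30*3^i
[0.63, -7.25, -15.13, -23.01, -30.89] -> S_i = 0.63 + -7.88*i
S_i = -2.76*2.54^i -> [-2.76, -7.01, -17.81, -45.23, -114.88]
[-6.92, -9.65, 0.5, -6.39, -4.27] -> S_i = Random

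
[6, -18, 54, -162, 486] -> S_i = 6*-3^i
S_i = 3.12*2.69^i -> [3.12, 8.39, 22.58, 60.73, 163.37]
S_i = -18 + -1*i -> [-18, -19, -20, -21, -22]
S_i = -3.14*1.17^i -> [-3.14, -3.67, -4.3, -5.03, -5.88]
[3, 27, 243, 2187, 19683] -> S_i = 3*9^i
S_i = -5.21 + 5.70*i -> [-5.21, 0.49, 6.19, 11.89, 17.59]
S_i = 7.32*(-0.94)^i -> [7.32, -6.88, 6.47, -6.08, 5.72]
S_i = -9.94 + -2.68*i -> [-9.94, -12.62, -15.3, -17.98, -20.66]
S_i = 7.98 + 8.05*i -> [7.98, 16.03, 24.08, 32.13, 40.18]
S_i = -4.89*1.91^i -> [-4.89, -9.34, -17.84, -34.07, -65.08]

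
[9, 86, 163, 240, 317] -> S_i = 9 + 77*i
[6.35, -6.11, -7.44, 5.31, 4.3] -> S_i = Random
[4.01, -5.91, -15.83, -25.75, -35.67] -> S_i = 4.01 + -9.92*i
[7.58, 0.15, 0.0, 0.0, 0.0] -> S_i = 7.58*0.02^i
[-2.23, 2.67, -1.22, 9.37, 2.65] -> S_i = Random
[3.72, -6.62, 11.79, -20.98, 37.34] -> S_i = 3.72*(-1.78)^i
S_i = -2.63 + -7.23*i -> [-2.63, -9.86, -17.09, -24.32, -31.55]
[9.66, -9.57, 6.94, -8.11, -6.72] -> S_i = Random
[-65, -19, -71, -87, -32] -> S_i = Random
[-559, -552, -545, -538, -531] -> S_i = -559 + 7*i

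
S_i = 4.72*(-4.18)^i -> [4.72, -19.73, 82.47, -344.72, 1440.94]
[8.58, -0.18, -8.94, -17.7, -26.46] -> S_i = 8.58 + -8.76*i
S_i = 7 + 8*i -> [7, 15, 23, 31, 39]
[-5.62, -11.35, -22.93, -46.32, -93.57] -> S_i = -5.62*2.02^i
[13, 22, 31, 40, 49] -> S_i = 13 + 9*i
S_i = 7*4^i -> [7, 28, 112, 448, 1792]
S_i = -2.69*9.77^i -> [-2.69, -26.28, -256.77, -2508.63, -24509.28]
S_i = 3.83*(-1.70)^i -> [3.83, -6.51, 11.07, -18.82, 31.99]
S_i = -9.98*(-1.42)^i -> [-9.98, 14.17, -20.12, 28.58, -40.58]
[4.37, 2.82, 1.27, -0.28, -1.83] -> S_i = 4.37 + -1.55*i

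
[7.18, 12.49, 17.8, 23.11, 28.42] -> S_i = 7.18 + 5.31*i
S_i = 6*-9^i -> [6, -54, 486, -4374, 39366]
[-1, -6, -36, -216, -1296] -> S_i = -1*6^i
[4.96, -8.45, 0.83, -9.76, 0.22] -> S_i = Random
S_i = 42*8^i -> [42, 336, 2688, 21504, 172032]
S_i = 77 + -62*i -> [77, 15, -47, -109, -171]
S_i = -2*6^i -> [-2, -12, -72, -432, -2592]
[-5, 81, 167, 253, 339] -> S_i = -5 + 86*i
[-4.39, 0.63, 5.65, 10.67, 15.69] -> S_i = -4.39 + 5.02*i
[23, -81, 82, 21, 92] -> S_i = Random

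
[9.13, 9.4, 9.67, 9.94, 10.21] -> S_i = 9.13 + 0.27*i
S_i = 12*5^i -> [12, 60, 300, 1500, 7500]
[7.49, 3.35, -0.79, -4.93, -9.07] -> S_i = 7.49 + -4.14*i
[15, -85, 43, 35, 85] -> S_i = Random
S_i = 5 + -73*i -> [5, -68, -141, -214, -287]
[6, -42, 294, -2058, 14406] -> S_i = 6*-7^i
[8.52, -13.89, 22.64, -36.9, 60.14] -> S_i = 8.52*(-1.63)^i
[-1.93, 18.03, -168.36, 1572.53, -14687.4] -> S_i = -1.93*(-9.34)^i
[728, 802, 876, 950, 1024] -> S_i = 728 + 74*i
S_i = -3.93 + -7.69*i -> [-3.93, -11.62, -19.31, -27.0, -34.69]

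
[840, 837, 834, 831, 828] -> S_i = 840 + -3*i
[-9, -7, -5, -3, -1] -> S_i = -9 + 2*i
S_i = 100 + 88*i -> [100, 188, 276, 364, 452]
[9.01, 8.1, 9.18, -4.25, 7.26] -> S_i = Random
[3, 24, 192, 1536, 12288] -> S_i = 3*8^i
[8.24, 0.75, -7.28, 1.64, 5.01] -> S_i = Random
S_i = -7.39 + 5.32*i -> [-7.39, -2.07, 3.25, 8.57, 13.89]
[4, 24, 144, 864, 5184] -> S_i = 4*6^i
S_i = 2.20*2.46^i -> [2.2, 5.41, 13.31, 32.75, 80.57]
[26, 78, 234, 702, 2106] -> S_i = 26*3^i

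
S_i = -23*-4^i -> [-23, 92, -368, 1472, -5888]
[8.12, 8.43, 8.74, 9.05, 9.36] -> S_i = 8.12 + 0.31*i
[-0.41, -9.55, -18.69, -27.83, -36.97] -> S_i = -0.41 + -9.14*i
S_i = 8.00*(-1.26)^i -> [8.0, -10.08, 12.7, -16.0, 20.16]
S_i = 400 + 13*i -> [400, 413, 426, 439, 452]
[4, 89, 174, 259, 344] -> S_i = 4 + 85*i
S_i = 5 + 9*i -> [5, 14, 23, 32, 41]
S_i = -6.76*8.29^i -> [-6.76, -56.04, -464.57, -3851.33, -31927.49]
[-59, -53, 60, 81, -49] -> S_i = Random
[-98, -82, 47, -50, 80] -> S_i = Random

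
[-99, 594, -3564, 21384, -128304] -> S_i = -99*-6^i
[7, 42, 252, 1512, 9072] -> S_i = 7*6^i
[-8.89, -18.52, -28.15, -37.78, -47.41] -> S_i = -8.89 + -9.63*i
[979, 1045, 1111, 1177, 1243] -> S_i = 979 + 66*i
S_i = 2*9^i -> [2, 18, 162, 1458, 13122]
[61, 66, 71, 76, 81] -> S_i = 61 + 5*i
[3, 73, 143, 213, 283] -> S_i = 3 + 70*i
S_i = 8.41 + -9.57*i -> [8.41, -1.16, -10.73, -20.3, -29.87]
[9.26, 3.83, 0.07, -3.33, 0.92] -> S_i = Random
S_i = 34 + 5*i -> [34, 39, 44, 49, 54]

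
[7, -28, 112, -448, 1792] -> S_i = 7*-4^i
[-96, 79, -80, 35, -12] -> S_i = Random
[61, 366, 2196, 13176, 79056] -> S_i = 61*6^i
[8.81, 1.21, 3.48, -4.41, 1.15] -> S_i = Random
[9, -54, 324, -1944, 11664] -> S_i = 9*-6^i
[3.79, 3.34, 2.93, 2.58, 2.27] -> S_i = 3.79*0.88^i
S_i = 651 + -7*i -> [651, 644, 637, 630, 623]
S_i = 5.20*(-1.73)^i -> [5.2, -9.0, 15.56, -26.92, 46.58]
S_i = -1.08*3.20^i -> [-1.08, -3.46, -11.06, -35.39, -113.25]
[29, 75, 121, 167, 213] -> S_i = 29 + 46*i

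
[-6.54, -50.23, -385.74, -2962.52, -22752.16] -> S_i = -6.54*7.68^i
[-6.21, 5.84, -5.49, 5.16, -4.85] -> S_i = -6.21*(-0.94)^i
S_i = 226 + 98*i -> [226, 324, 422, 520, 618]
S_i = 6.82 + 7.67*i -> [6.82, 14.49, 22.16, 29.83, 37.5]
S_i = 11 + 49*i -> [11, 60, 109, 158, 207]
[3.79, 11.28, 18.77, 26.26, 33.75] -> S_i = 3.79 + 7.49*i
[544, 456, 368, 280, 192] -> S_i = 544 + -88*i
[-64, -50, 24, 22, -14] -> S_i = Random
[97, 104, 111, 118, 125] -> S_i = 97 + 7*i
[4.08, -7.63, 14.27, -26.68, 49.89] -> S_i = 4.08*(-1.87)^i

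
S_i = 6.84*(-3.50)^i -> [6.84, -23.94, 83.79, -293.26, 1026.43]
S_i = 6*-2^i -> [6, -12, 24, -48, 96]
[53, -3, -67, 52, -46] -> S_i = Random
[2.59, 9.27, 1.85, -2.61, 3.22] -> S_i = Random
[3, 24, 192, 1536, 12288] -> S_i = 3*8^i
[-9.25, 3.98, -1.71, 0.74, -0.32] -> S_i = -9.25*(-0.43)^i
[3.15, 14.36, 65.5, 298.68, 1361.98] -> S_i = 3.15*4.56^i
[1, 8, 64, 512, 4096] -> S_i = 1*8^i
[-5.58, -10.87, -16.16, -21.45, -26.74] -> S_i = -5.58 + -5.29*i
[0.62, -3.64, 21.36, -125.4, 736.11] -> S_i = 0.62*(-5.87)^i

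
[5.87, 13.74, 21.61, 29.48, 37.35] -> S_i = 5.87 + 7.87*i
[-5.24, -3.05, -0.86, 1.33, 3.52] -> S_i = -5.24 + 2.19*i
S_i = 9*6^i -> [9, 54, 324, 1944, 11664]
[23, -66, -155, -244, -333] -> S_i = 23 + -89*i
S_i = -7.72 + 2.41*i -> [-7.72, -5.31, -2.9, -0.49, 1.92]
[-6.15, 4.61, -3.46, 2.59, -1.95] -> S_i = -6.15*(-0.75)^i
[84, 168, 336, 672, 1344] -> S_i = 84*2^i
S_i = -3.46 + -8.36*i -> [-3.46, -11.82, -20.18, -28.54, -36.9]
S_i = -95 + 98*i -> [-95, 3, 101, 199, 297]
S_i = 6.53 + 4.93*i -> [6.53, 11.46, 16.39, 21.32, 26.25]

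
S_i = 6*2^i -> [6, 12, 24, 48, 96]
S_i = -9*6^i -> [-9, -54, -324, -1944, -11664]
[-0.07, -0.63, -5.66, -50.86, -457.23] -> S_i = -0.07*8.99^i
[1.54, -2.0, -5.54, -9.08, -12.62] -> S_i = 1.54 + -3.54*i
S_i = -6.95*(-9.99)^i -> [-6.95, 69.43, -693.61, 6929.17, -69222.42]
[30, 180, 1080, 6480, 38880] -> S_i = 30*6^i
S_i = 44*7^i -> [44, 308, 2156, 15092, 105644]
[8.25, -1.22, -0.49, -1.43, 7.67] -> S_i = Random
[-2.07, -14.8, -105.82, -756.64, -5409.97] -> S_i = -2.07*7.15^i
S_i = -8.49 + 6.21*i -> [-8.49, -2.28, 3.93, 10.14, 16.35]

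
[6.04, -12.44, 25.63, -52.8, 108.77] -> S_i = 6.04*(-2.06)^i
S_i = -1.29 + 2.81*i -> [-1.29, 1.52, 4.33, 7.14, 9.95]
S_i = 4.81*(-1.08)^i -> [4.81, -5.19, 5.61, -6.06, 6.54]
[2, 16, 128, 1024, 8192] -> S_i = 2*8^i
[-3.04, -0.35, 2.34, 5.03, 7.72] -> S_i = -3.04 + 2.69*i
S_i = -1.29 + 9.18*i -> [-1.29, 7.89, 17.07, 26.25, 35.43]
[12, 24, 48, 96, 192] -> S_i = 12*2^i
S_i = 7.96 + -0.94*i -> [7.96, 7.02, 6.08, 5.14, 4.2]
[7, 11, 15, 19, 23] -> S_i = 7 + 4*i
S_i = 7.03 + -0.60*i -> [7.03, 6.43, 5.83, 5.23, 4.63]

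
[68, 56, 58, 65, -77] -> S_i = Random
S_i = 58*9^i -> [58, 522, 4698, 42282, 380538]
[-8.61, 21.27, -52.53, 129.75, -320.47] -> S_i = -8.61*(-2.47)^i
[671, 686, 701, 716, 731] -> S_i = 671 + 15*i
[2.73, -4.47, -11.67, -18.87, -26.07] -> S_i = 2.73 + -7.20*i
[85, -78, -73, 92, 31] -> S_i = Random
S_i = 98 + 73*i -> [98, 171, 244, 317, 390]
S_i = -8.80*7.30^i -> [-8.8, -64.24, -468.95, -3423.35, -24990.45]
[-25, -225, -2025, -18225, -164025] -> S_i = -25*9^i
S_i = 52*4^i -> [52, 208, 832, 3328, 13312]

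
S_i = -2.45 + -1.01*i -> [-2.45, -3.46, -4.47, -5.48, -6.49]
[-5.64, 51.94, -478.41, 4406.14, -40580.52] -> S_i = -5.64*(-9.21)^i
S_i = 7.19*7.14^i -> [7.19, 51.34, 366.54, 2617.12, 18686.23]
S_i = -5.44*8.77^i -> [-5.44, -47.71, -418.41, -3669.42, -32180.83]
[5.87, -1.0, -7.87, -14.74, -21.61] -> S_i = 5.87 + -6.87*i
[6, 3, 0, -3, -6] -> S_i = 6 + -3*i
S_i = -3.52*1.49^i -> [-3.52, -5.24, -7.81, -11.64, -17.35]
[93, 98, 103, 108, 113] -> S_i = 93 + 5*i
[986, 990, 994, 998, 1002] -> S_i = 986 + 4*i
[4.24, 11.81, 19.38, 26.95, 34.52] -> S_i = 4.24 + 7.57*i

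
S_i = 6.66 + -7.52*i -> [6.66, -0.86, -8.38, -15.9, -23.42]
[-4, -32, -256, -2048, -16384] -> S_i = -4*8^i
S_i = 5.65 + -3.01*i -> [5.65, 2.64, -0.37, -3.38, -6.39]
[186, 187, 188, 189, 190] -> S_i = 186 + 1*i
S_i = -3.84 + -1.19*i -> [-3.84, -5.03, -6.22, -7.41, -8.6]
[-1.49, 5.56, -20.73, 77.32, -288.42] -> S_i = -1.49*(-3.73)^i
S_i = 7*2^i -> [7, 14, 28, 56, 112]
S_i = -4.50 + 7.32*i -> [-4.5, 2.82, 10.14, 17.46, 24.78]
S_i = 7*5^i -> [7, 35, 175, 875, 4375]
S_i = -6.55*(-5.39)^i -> [-6.55, 35.3, -190.29, 1025.67, -5528.36]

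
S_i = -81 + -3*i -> [-81, -84, -87, -90, -93]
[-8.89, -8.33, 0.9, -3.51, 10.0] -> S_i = Random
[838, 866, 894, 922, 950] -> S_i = 838 + 28*i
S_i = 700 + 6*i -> [700, 706, 712, 718, 724]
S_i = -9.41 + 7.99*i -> [-9.41, -1.42, 6.57, 14.56, 22.55]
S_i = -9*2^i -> [-9, -18, -36, -72, -144]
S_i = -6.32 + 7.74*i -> [-6.32, 1.42, 9.16, 16.9, 24.64]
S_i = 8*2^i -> [8, 16, 32, 64, 128]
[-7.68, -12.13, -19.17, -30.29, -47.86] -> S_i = -7.68*1.58^i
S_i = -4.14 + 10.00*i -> [-4.14, 5.86, 15.86, 25.86, 35.86]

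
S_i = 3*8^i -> [3, 24, 192, 1536, 12288]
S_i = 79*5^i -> [79, 395, 1975, 9875, 49375]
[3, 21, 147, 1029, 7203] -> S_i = 3*7^i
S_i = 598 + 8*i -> [598, 606, 614, 622, 630]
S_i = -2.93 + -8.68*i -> [-2.93, -11.61, -20.29, -28.97, -37.65]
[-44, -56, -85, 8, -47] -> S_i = Random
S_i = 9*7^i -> [9, 63, 441, 3087, 21609]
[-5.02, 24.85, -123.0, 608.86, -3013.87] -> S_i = -5.02*(-4.95)^i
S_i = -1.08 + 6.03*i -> [-1.08, 4.95, 10.98, 17.01, 23.04]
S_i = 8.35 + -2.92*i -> [8.35, 5.43, 2.51, -0.41, -3.33]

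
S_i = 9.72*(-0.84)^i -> [9.72, -8.16, 6.86, -5.76, 4.84]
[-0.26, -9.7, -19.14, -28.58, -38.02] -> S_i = -0.26 + -9.44*i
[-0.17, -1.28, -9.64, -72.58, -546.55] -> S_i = -0.17*7.53^i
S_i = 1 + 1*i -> [1, 2, 3, 4, 5]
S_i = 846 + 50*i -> [846, 896, 946, 996, 1046]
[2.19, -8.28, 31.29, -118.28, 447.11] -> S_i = 2.19*(-3.78)^i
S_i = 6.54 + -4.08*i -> [6.54, 2.46, -1.62, -5.7, -9.78]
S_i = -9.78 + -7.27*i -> [-9.78, -17.05, -24.32, -31.59, -38.86]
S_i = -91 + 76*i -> [-91, -15, 61, 137, 213]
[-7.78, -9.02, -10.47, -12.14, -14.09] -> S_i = -7.78*1.16^i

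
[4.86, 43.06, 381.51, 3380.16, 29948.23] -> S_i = 4.86*8.86^i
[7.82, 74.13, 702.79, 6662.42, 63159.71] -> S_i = 7.82*9.48^i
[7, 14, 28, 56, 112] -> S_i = 7*2^i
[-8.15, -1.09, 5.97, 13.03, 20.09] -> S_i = -8.15 + 7.06*i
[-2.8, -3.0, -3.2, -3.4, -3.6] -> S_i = -2.80 + -0.20*i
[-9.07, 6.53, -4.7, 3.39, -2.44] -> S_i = -9.07*(-0.72)^i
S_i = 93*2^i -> [93, 186, 372, 744, 1488]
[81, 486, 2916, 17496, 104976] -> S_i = 81*6^i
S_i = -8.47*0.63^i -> [-8.47, -5.34, -3.36, -2.12, -1.33]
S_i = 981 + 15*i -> [981, 996, 1011, 1026, 1041]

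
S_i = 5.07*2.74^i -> [5.07, 13.89, 38.06, 104.29, 285.77]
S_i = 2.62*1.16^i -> [2.62, 3.04, 3.53, 4.09, 4.74]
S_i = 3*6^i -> [3, 18, 108, 648, 3888]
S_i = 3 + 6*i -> [3, 9, 15, 21, 27]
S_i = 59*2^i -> [59, 118, 236, 472, 944]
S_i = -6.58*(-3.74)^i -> [-6.58, 24.61, -92.04, 344.22, -1287.4]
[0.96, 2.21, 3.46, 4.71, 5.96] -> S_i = 0.96 + 1.25*i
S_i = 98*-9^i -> [98, -882, 7938, -71442, 642978]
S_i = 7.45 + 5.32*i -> [7.45, 12.77, 18.09, 23.41, 28.73]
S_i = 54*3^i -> [54, 162, 486, 1458, 4374]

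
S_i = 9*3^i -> [9, 27, 81, 243, 729]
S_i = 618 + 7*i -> [618, 625, 632, 639, 646]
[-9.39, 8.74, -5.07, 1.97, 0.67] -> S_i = Random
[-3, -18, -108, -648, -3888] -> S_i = -3*6^i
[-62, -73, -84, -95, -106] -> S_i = -62 + -11*i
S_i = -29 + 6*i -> [-29, -23, -17, -11, -5]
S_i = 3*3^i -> [3, 9, 27, 81, 243]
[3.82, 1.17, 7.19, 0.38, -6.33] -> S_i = Random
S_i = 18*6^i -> [18, 108, 648, 3888, 23328]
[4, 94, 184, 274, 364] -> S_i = 4 + 90*i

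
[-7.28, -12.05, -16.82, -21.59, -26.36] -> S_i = -7.28 + -4.77*i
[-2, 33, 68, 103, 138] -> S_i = -2 + 35*i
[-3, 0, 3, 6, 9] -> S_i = -3 + 3*i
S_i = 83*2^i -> [83, 166, 332, 664, 1328]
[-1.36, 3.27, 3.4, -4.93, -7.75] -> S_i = Random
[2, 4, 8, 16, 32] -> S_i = 2*2^i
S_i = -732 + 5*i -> [-732, -727, -722, -717, -712]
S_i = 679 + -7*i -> [679, 672, 665, 658, 651]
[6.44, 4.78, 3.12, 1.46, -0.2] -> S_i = 6.44 + -1.66*i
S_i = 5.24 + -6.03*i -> [5.24, -0.79, -6.82, -12.85, -18.88]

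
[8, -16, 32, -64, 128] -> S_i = 8*-2^i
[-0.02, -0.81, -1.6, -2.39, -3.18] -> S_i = -0.02 + -0.79*i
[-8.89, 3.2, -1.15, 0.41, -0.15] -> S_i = -8.89*(-0.36)^i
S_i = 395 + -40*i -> [395, 355, 315, 275, 235]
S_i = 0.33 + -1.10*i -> [0.33, -0.77, -1.87, -2.97, -4.07]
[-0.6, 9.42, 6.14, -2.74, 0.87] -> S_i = Random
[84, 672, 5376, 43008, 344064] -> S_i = 84*8^i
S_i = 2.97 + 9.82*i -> [2.97, 12.79, 22.61, 32.43, 42.25]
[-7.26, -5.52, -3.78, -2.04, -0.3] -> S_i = -7.26 + 1.74*i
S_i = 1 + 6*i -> [1, 7, 13, 19, 25]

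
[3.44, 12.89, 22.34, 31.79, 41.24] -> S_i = 3.44 + 9.45*i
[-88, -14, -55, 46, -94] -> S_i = Random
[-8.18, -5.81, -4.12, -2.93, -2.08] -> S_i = -8.18*0.71^i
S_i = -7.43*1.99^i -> [-7.43, -14.79, -29.42, -58.55, -116.52]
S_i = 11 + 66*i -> [11, 77, 143, 209, 275]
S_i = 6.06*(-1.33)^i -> [6.06, -8.06, 10.72, -14.26, 18.96]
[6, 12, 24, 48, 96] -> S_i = 6*2^i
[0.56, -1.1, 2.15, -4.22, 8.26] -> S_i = 0.56*(-1.96)^i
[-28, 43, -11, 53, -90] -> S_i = Random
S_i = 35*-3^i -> [35, -105, 315, -945, 2835]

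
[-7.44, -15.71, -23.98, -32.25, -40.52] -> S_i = -7.44 + -8.27*i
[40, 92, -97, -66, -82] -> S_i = Random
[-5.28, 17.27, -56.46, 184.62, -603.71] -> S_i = -5.28*(-3.27)^i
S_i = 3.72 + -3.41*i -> [3.72, 0.31, -3.1, -6.51, -9.92]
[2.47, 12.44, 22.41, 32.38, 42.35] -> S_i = 2.47 + 9.97*i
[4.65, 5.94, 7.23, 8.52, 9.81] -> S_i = 4.65 + 1.29*i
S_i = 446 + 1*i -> [446, 447, 448, 449, 450]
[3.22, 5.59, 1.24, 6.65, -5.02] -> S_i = Random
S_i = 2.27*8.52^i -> [2.27, 19.34, 164.78, 1403.93, 11961.46]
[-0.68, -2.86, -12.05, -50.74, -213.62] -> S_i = -0.68*4.21^i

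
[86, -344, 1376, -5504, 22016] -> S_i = 86*-4^i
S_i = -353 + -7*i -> [-353, -360, -367, -374, -381]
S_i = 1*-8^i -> [1, -8, 64, -512, 4096]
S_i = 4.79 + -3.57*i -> [4.79, 1.22, -2.35, -5.92, -9.49]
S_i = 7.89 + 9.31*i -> [7.89, 17.2, 26.51, 35.82, 45.13]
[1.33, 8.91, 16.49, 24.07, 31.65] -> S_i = 1.33 + 7.58*i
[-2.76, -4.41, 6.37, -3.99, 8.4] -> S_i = Random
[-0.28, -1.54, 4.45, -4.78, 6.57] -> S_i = Random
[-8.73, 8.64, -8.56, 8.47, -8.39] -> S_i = -8.73*(-0.99)^i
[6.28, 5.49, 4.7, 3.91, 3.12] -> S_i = 6.28 + -0.79*i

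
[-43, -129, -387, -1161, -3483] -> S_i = -43*3^i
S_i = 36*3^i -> [36, 108, 324, 972, 2916]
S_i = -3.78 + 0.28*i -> [-3.78, -3.5, -3.22, -2.94, -2.66]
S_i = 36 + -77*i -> [36, -41, -118, -195, -272]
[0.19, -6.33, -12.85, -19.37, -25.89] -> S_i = 0.19 + -6.52*i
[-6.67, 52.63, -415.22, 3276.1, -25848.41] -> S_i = -6.67*(-7.89)^i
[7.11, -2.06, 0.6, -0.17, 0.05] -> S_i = 7.11*(-0.29)^i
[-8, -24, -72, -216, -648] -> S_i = -8*3^i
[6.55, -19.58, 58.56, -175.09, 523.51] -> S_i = 6.55*(-2.99)^i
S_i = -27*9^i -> [-27, -243, -2187, -19683, -177147]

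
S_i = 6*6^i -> [6, 36, 216, 1296, 7776]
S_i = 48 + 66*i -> [48, 114, 180, 246, 312]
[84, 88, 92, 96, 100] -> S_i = 84 + 4*i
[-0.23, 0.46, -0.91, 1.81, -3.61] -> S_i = -0.23*(-1.99)^i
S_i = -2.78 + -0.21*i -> [-2.78, -2.99, -3.2, -3.41, -3.62]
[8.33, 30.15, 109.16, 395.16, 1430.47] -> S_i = 8.33*3.62^i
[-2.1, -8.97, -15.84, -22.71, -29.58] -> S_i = -2.10 + -6.87*i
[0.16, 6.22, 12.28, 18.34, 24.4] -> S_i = 0.16 + 6.06*i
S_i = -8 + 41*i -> [-8, 33, 74, 115, 156]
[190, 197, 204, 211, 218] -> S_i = 190 + 7*i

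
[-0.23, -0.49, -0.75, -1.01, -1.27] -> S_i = -0.23 + -0.26*i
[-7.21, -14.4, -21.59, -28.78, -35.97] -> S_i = -7.21 + -7.19*i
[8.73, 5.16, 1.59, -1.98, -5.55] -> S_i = 8.73 + -3.57*i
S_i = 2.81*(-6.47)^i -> [2.81, -18.18, 117.63, -761.06, 4924.06]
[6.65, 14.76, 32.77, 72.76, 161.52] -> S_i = 6.65*2.22^i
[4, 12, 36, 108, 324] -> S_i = 4*3^i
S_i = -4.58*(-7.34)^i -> [-4.58, 33.62, -246.75, 1811.15, -13293.82]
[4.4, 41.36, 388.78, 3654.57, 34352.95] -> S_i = 4.40*9.40^i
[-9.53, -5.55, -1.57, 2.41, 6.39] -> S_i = -9.53 + 3.98*i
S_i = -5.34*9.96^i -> [-5.34, -53.19, -529.74, -5276.18, -52550.71]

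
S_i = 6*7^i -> [6, 42, 294, 2058, 14406]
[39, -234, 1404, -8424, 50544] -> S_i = 39*-6^i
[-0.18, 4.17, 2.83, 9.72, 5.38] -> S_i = Random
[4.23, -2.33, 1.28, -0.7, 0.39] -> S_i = 4.23*(-0.55)^i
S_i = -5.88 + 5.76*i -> [-5.88, -0.12, 5.64, 11.4, 17.16]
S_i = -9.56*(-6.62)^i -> [-9.56, 63.29, -418.96, 2773.52, -18360.73]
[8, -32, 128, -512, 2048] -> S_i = 8*-4^i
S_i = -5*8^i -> [-5, -40, -320, -2560, -20480]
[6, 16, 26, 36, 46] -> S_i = 6 + 10*i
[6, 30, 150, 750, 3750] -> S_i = 6*5^i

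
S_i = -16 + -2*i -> [-16, -18, -20, -22, -24]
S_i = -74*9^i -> [-74, -666, -5994, -53946, -485514]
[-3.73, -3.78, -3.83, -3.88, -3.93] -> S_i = -3.73 + -0.05*i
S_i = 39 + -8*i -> [39, 31, 23, 15, 7]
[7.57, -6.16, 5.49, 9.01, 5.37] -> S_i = Random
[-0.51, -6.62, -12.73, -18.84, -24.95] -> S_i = -0.51 + -6.11*i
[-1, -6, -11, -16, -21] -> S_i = -1 + -5*i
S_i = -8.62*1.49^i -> [-8.62, -12.84, -19.14, -28.51, -42.49]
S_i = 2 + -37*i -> [2, -35, -72, -109, -146]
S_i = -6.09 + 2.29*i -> [-6.09, -3.8, -1.51, 0.78, 3.07]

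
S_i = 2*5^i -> [2, 10, 50, 250, 1250]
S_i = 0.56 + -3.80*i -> [0.56, -3.24, -7.04, -10.84, -14.64]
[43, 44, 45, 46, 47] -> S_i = 43 + 1*i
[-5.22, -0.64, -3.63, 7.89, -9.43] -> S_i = Random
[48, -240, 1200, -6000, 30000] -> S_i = 48*-5^i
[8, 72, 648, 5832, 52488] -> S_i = 8*9^i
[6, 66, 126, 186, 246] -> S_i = 6 + 60*i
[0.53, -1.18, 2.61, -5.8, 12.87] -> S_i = 0.53*(-2.22)^i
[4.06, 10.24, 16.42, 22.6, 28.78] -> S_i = 4.06 + 6.18*i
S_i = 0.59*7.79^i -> [0.59, 4.6, 35.8, 278.91, 2172.71]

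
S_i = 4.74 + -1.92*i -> [4.74, 2.82, 0.9, -1.02, -2.94]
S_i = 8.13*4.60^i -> [8.13, 37.4, 172.03, 791.34, 3640.17]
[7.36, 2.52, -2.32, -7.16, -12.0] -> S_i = 7.36 + -4.84*i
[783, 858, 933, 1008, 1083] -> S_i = 783 + 75*i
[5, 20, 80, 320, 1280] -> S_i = 5*4^i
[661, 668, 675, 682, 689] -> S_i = 661 + 7*i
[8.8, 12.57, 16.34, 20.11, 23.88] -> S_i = 8.80 + 3.77*i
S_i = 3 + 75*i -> [3, 78, 153, 228, 303]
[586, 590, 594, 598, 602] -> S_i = 586 + 4*i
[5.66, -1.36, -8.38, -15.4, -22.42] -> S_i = 5.66 + -7.02*i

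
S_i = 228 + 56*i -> [228, 284, 340, 396, 452]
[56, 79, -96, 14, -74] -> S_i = Random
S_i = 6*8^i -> [6, 48, 384, 3072, 24576]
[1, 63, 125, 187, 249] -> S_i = 1 + 62*i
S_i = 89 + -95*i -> [89, -6, -101, -196, -291]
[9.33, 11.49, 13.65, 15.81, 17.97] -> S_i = 9.33 + 2.16*i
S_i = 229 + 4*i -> [229, 233, 237, 241, 245]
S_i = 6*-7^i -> [6, -42, 294, -2058, 14406]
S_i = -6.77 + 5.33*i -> [-6.77, -1.44, 3.89, 9.22, 14.55]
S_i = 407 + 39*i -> [407, 446, 485, 524, 563]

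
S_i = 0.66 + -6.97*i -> [0.66, -6.31, -13.28, -20.25, -27.22]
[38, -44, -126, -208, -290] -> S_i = 38 + -82*i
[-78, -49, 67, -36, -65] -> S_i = Random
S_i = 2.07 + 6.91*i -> [2.07, 8.98, 15.89, 22.8, 29.71]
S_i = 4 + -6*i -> [4, -2, -8, -14, -20]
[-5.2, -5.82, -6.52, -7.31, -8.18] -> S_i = -5.20*1.12^i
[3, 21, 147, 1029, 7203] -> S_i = 3*7^i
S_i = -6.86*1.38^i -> [-6.86, -9.47, -13.06, -18.03, -24.88]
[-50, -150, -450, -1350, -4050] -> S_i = -50*3^i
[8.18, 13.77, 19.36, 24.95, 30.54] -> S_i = 8.18 + 5.59*i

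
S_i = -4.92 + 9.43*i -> [-4.92, 4.51, 13.94, 23.37, 32.8]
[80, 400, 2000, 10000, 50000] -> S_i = 80*5^i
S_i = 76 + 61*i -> [76, 137, 198, 259, 320]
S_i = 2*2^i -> [2, 4, 8, 16, 32]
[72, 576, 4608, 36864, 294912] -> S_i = 72*8^i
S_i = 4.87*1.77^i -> [4.87, 8.62, 15.26, 27.01, 47.8]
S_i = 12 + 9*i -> [12, 21, 30, 39, 48]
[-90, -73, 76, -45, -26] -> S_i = Random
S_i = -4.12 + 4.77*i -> [-4.12, 0.65, 5.42, 10.19, 14.96]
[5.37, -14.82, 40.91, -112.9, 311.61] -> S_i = 5.37*(-2.76)^i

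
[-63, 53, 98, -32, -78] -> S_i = Random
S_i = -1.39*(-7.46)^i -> [-1.39, 10.37, -77.36, 577.07, -4304.97]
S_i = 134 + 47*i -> [134, 181, 228, 275, 322]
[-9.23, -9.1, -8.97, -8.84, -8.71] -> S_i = -9.23 + 0.13*i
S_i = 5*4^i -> [5, 20, 80, 320, 1280]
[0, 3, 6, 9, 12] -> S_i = 0 + 3*i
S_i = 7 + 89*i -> [7, 96, 185, 274, 363]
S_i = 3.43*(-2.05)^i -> [3.43, -7.03, 14.41, -29.55, 60.58]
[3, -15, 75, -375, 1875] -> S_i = 3*-5^i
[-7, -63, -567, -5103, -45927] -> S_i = -7*9^i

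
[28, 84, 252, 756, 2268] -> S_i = 28*3^i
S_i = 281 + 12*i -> [281, 293, 305, 317, 329]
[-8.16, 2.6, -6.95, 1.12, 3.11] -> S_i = Random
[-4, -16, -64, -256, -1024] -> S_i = -4*4^i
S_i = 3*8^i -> [3, 24, 192, 1536, 12288]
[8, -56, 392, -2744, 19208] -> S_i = 8*-7^i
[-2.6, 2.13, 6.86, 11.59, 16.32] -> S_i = -2.60 + 4.73*i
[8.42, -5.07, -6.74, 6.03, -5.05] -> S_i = Random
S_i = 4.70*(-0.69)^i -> [4.7, -3.24, 2.24, -1.54, 1.07]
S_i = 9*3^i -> [9, 27, 81, 243, 729]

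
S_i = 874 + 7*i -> [874, 881, 888, 895, 902]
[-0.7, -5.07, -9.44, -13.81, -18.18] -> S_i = -0.70 + -4.37*i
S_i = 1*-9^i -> [1, -9, 81, -729, 6561]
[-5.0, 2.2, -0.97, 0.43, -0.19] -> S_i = -5.00*(-0.44)^i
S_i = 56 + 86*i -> [56, 142, 228, 314, 400]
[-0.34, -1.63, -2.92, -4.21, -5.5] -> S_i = -0.34 + -1.29*i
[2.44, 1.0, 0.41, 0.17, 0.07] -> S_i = 2.44*0.41^i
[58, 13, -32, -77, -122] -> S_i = 58 + -45*i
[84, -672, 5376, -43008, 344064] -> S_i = 84*-8^i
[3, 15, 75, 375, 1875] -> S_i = 3*5^i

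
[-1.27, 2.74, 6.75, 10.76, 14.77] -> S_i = -1.27 + 4.01*i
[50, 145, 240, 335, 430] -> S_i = 50 + 95*i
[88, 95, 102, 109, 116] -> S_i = 88 + 7*i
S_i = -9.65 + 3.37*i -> [-9.65, -6.28, -2.91, 0.46, 3.83]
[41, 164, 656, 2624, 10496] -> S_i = 41*4^i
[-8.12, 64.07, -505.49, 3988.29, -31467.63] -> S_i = -8.12*(-7.89)^i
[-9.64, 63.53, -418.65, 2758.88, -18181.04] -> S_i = -9.64*(-6.59)^i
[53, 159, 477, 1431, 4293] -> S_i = 53*3^i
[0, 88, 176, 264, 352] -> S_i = 0 + 88*i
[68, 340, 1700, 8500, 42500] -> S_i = 68*5^i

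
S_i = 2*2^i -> [2, 4, 8, 16, 32]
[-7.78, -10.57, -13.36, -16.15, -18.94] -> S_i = -7.78 + -2.79*i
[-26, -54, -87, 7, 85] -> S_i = Random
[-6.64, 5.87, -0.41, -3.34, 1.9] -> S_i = Random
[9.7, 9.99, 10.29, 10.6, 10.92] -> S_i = 9.70*1.03^i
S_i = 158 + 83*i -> [158, 241, 324, 407, 490]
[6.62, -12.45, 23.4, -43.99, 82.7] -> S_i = 6.62*(-1.88)^i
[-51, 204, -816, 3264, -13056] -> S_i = -51*-4^i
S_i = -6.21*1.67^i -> [-6.21, -10.37, -17.32, -28.92, -48.3]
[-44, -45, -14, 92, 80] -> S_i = Random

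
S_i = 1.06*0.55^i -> [1.06, 0.58, 0.32, 0.18, 0.1]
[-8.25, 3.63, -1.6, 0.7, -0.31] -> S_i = -8.25*(-0.44)^i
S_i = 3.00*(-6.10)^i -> [3.0, -18.3, 111.63, -680.94, 4153.75]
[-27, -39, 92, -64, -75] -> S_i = Random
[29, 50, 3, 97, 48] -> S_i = Random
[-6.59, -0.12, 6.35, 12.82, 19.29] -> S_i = -6.59 + 6.47*i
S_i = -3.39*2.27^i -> [-3.39, -7.7, -17.47, -39.65, -90.01]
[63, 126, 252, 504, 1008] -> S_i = 63*2^i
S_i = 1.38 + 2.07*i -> [1.38, 3.45, 5.52, 7.59, 9.66]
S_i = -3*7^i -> [-3, -21, -147, -1029, -7203]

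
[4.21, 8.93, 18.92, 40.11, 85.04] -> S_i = 4.21*2.12^i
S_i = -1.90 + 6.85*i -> [-1.9, 4.95, 11.8, 18.65, 25.5]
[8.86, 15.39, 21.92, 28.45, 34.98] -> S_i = 8.86 + 6.53*i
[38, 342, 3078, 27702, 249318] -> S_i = 38*9^i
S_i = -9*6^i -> [-9, -54, -324, -1944, -11664]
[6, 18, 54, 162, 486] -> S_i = 6*3^i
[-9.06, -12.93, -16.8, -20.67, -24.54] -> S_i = -9.06 + -3.87*i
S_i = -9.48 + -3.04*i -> [-9.48, -12.52, -15.56, -18.6, -21.64]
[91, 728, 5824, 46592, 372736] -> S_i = 91*8^i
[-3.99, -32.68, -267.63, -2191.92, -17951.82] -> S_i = -3.99*8.19^i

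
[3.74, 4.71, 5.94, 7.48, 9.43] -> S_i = 3.74*1.26^i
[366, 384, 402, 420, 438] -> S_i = 366 + 18*i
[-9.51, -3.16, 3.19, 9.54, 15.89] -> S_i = -9.51 + 6.35*i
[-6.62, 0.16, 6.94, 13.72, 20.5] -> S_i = -6.62 + 6.78*i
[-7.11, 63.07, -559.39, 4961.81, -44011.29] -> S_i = -7.11*(-8.87)^i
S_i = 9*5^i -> [9, 45, 225, 1125, 5625]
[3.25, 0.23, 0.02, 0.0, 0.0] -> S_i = 3.25*0.07^i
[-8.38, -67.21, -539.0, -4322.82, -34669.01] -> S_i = -8.38*8.02^i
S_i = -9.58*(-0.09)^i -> [-9.58, 0.86, -0.08, 0.01, -0.0]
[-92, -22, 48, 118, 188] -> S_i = -92 + 70*i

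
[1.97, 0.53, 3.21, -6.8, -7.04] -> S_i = Random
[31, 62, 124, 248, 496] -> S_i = 31*2^i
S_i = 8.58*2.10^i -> [8.58, 18.02, 37.84, 79.46, 166.86]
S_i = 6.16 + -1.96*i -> [6.16, 4.2, 2.24, 0.28, -1.68]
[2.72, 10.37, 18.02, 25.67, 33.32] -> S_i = 2.72 + 7.65*i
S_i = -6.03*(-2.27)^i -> [-6.03, 13.69, -31.07, 70.53, -160.11]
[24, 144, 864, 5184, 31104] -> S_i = 24*6^i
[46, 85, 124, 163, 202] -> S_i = 46 + 39*i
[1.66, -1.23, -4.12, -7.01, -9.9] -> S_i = 1.66 + -2.89*i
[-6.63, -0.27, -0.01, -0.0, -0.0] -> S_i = -6.63*0.04^i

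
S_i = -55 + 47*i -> [-55, -8, 39, 86, 133]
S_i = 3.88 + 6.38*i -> [3.88, 10.26, 16.64, 23.02, 29.4]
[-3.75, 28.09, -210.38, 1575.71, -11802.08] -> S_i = -3.75*(-7.49)^i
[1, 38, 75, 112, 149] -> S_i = 1 + 37*i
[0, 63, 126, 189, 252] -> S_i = 0 + 63*i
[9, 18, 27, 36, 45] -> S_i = 9 + 9*i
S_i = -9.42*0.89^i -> [-9.42, -8.38, -7.46, -6.64, -5.91]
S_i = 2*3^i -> [2, 6, 18, 54, 162]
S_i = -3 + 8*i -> [-3, 5, 13, 21, 29]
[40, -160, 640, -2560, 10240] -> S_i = 40*-4^i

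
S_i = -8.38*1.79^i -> [-8.38, -15.0, -26.85, -48.06, -86.03]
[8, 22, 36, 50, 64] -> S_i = 8 + 14*i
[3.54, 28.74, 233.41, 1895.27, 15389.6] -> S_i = 3.54*8.12^i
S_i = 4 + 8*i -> [4, 12, 20, 28, 36]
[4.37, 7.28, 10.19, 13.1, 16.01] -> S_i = 4.37 + 2.91*i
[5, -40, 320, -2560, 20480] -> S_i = 5*-8^i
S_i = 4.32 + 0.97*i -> [4.32, 5.29, 6.26, 7.23, 8.2]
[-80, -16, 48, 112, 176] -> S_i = -80 + 64*i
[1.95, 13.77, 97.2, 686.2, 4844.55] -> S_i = 1.95*7.06^i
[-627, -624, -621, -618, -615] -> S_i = -627 + 3*i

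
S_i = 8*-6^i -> [8, -48, 288, -1728, 10368]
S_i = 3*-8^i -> [3, -24, 192, -1536, 12288]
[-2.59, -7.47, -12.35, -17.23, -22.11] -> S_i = -2.59 + -4.88*i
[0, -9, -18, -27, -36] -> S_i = 0 + -9*i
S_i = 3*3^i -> [3, 9, 27, 81, 243]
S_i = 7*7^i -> [7, 49, 343, 2401, 16807]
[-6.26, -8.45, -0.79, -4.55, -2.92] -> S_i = Random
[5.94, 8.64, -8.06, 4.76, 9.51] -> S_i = Random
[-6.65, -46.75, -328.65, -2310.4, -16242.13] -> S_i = -6.65*7.03^i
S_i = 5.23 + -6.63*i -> [5.23, -1.4, -8.03, -14.66, -21.29]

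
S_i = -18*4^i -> [-18, -72, -288, -1152, -4608]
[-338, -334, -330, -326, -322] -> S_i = -338 + 4*i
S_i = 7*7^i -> [7, 49, 343, 2401, 16807]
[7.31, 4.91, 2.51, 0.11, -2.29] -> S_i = 7.31 + -2.40*i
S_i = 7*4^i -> [7, 28, 112, 448, 1792]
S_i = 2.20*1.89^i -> [2.2, 4.16, 7.86, 14.85, 28.07]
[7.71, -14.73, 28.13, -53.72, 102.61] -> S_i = 7.71*(-1.91)^i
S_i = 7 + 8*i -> [7, 15, 23, 31, 39]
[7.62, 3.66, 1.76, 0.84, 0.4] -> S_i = 7.62*0.48^i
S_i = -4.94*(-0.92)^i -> [-4.94, 4.54, -4.18, 3.85, -3.54]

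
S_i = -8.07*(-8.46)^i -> [-8.07, 68.27, -577.58, 4886.35, -41338.53]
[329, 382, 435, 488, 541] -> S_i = 329 + 53*i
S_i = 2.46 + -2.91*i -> [2.46, -0.45, -3.36, -6.27, -9.18]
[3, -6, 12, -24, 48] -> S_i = 3*-2^i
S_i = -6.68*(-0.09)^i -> [-6.68, 0.6, -0.05, 0.0, -0.0]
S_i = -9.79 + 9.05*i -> [-9.79, -0.74, 8.31, 17.36, 26.41]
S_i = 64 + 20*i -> [64, 84, 104, 124, 144]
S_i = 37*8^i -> [37, 296, 2368, 18944, 151552]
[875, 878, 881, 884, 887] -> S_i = 875 + 3*i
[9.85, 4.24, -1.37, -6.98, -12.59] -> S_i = 9.85 + -5.61*i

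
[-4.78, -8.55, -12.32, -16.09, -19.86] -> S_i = -4.78 + -3.77*i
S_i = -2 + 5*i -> [-2, 3, 8, 13, 18]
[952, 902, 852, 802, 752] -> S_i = 952 + -50*i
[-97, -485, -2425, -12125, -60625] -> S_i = -97*5^i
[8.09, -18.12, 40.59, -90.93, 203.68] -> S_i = 8.09*(-2.24)^i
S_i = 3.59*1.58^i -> [3.59, 5.67, 8.96, 14.16, 22.37]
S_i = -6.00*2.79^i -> [-6.0, -16.74, -46.7, -130.31, -363.55]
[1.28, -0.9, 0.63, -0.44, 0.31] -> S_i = 1.28*(-0.70)^i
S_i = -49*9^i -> [-49, -441, -3969, -35721, -321489]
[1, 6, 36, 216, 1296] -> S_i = 1*6^i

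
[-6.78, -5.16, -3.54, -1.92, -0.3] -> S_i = -6.78 + 1.62*i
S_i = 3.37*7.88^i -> [3.37, 26.56, 209.26, 1648.95, 12993.76]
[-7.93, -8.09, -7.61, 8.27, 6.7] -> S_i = Random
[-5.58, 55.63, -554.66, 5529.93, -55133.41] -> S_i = -5.58*(-9.97)^i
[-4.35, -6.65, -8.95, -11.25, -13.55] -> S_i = -4.35 + -2.30*i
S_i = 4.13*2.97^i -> [4.13, 12.27, 36.43, 108.2, 321.35]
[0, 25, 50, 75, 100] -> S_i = 0 + 25*i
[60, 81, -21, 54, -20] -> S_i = Random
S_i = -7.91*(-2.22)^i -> [-7.91, 17.56, -38.98, 86.54, -192.13]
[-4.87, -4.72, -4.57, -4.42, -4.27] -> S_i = -4.87 + 0.15*i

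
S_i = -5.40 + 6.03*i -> [-5.4, 0.63, 6.66, 12.69, 18.72]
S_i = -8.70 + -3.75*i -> [-8.7, -12.45, -16.2, -19.95, -23.7]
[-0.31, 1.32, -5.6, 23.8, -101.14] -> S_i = -0.31*(-4.25)^i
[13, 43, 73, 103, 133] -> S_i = 13 + 30*i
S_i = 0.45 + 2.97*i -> [0.45, 3.42, 6.39, 9.36, 12.33]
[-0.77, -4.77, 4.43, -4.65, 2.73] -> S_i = Random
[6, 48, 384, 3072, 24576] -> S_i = 6*8^i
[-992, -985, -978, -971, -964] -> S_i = -992 + 7*i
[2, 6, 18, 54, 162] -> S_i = 2*3^i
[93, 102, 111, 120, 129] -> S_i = 93 + 9*i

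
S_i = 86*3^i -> [86, 258, 774, 2322, 6966]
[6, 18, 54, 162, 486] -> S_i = 6*3^i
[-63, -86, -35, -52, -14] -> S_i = Random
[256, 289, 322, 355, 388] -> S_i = 256 + 33*i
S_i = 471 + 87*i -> [471, 558, 645, 732, 819]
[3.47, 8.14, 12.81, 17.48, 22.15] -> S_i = 3.47 + 4.67*i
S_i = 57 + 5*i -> [57, 62, 67, 72, 77]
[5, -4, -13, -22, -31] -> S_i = 5 + -9*i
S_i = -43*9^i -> [-43, -387, -3483, -31347, -282123]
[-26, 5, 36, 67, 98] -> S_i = -26 + 31*i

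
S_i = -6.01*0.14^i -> [-6.01, -0.84, -0.12, -0.02, -0.0]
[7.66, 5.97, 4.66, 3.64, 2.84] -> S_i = 7.66*0.78^i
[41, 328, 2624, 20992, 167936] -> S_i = 41*8^i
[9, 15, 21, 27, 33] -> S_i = 9 + 6*i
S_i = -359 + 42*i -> [-359, -317, -275, -233, -191]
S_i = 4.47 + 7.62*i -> [4.47, 12.09, 19.71, 27.33, 34.95]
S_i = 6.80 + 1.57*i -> [6.8, 8.37, 9.94, 11.51, 13.08]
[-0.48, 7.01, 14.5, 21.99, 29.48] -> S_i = -0.48 + 7.49*i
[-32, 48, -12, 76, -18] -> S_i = Random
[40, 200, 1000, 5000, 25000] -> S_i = 40*5^i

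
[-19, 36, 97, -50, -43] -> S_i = Random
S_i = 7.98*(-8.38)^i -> [7.98, -66.87, 560.39, -4696.07, 39353.1]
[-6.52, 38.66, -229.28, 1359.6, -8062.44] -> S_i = -6.52*(-5.93)^i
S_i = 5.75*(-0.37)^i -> [5.75, -2.13, 0.79, -0.29, 0.11]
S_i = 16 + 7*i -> [16, 23, 30, 37, 44]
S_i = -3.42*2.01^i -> [-3.42, -6.87, -13.82, -27.77, -55.82]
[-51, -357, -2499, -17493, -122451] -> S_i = -51*7^i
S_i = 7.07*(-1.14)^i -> [7.07, -8.06, 9.19, -10.47, 11.94]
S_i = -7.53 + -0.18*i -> [-7.53, -7.71, -7.89, -8.07, -8.25]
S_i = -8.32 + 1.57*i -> [-8.32, -6.75, -5.18, -3.61, -2.04]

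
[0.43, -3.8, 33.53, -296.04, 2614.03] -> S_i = 0.43*(-8.83)^i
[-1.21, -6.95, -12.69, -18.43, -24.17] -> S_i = -1.21 + -5.74*i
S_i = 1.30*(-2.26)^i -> [1.3, -2.94, 6.64, -15.01, 33.91]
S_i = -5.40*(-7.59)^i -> [-5.4, 40.99, -311.08, 2361.13, -17920.94]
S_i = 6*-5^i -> [6, -30, 150, -750, 3750]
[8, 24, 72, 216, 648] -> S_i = 8*3^i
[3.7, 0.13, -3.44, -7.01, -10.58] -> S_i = 3.70 + -3.57*i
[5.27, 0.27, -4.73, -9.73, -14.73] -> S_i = 5.27 + -5.00*i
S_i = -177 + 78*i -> [-177, -99, -21, 57, 135]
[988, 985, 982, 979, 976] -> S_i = 988 + -3*i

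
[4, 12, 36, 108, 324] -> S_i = 4*3^i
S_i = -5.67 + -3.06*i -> [-5.67, -8.73, -11.79, -14.85, -17.91]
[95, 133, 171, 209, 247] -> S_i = 95 + 38*i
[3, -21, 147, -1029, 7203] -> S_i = 3*-7^i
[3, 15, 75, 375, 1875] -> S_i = 3*5^i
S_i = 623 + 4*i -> [623, 627, 631, 635, 639]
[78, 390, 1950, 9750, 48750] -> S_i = 78*5^i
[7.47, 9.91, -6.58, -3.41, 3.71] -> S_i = Random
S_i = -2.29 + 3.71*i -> [-2.29, 1.42, 5.13, 8.84, 12.55]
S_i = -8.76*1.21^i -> [-8.76, -10.6, -12.83, -15.52, -18.78]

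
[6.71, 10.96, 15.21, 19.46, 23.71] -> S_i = 6.71 + 4.25*i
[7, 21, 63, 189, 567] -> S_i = 7*3^i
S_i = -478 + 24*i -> [-478, -454, -430, -406, -382]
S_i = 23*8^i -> [23, 184, 1472, 11776, 94208]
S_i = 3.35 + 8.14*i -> [3.35, 11.49, 19.63, 27.77, 35.91]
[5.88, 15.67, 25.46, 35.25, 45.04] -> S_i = 5.88 + 9.79*i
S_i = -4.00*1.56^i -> [-4.0, -6.24, -9.73, -15.19, -23.69]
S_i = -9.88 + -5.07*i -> [-9.88, -14.95, -20.02, -25.09, -30.16]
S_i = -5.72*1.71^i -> [-5.72, -9.78, -16.73, -28.6, -48.91]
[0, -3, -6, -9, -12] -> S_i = 0 + -3*i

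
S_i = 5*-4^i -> [5, -20, 80, -320, 1280]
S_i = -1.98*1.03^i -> [-1.98, -2.04, -2.1, -2.16, -2.23]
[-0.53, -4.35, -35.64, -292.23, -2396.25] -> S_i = -0.53*8.20^i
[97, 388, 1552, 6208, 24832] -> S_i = 97*4^i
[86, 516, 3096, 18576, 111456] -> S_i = 86*6^i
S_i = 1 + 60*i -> [1, 61, 121, 181, 241]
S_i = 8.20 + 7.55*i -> [8.2, 15.75, 23.3, 30.85, 38.4]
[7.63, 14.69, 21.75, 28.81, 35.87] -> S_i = 7.63 + 7.06*i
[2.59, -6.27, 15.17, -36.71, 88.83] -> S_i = 2.59*(-2.42)^i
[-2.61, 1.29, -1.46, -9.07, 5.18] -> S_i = Random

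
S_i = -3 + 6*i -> [-3, 3, 9, 15, 21]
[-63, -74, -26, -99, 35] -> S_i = Random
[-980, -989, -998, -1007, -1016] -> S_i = -980 + -9*i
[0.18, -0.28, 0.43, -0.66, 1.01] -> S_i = 0.18*(-1.54)^i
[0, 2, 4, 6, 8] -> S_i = 0 + 2*i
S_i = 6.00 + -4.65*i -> [6.0, 1.35, -3.3, -7.95, -12.6]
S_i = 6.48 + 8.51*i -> [6.48, 14.99, 23.5, 32.01, 40.52]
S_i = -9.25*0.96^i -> [-9.25, -8.88, -8.52, -8.18, -7.86]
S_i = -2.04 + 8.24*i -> [-2.04, 6.2, 14.44, 22.68, 30.92]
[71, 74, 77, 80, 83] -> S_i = 71 + 3*i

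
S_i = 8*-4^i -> [8, -32, 128, -512, 2048]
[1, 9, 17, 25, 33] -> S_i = 1 + 8*i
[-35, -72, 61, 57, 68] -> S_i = Random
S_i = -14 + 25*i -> [-14, 11, 36, 61, 86]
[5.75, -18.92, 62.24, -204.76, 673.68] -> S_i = 5.75*(-3.29)^i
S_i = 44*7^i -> [44, 308, 2156, 15092, 105644]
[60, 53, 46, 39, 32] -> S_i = 60 + -7*i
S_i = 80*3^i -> [80, 240, 720, 2160, 6480]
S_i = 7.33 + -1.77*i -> [7.33, 5.56, 3.79, 2.02, 0.25]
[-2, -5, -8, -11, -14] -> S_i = -2 + -3*i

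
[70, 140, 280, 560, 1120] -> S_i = 70*2^i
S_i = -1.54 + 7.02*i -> [-1.54, 5.48, 12.5, 19.52, 26.54]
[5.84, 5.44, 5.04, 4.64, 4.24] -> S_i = 5.84 + -0.40*i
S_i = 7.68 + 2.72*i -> [7.68, 10.4, 13.12, 15.84, 18.56]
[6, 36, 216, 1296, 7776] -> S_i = 6*6^i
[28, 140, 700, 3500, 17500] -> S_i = 28*5^i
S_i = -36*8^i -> [-36, -288, -2304, -18432, -147456]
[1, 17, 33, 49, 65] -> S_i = 1 + 16*i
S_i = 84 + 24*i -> [84, 108, 132, 156, 180]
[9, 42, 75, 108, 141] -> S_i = 9 + 33*i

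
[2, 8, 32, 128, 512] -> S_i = 2*4^i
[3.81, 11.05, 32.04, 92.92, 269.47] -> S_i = 3.81*2.90^i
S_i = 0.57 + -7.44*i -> [0.57, -6.87, -14.31, -21.75, -29.19]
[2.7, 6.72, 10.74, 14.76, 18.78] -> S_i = 2.70 + 4.02*i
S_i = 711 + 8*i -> [711, 719, 727, 735, 743]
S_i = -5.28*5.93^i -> [-5.28, -31.31, -185.67, -1101.03, -6529.09]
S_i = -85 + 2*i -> [-85, -83, -81, -79, -77]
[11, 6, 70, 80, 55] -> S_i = Random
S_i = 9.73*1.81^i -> [9.73, 17.61, 31.88, 57.7, 104.43]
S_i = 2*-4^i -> [2, -8, 32, -128, 512]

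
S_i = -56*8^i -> [-56, -448, -3584, -28672, -229376]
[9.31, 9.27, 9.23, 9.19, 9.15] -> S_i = 9.31 + -0.04*i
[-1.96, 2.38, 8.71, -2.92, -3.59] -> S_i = Random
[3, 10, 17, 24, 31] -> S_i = 3 + 7*i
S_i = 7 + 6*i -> [7, 13, 19, 25, 31]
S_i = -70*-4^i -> [-70, 280, -1120, 4480, -17920]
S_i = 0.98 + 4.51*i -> [0.98, 5.49, 10.0, 14.51, 19.02]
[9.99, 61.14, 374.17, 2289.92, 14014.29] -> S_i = 9.99*6.12^i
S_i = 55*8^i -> [55, 440, 3520, 28160, 225280]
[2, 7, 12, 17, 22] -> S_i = 2 + 5*i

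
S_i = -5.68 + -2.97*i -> [-5.68, -8.65, -11.62, -14.59, -17.56]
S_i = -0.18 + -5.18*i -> [-0.18, -5.36, -10.54, -15.72, -20.9]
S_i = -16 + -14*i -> [-16, -30, -44, -58, -72]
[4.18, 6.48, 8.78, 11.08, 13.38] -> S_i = 4.18 + 2.30*i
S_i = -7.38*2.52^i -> [-7.38, -18.6, -46.87, -118.1, -297.62]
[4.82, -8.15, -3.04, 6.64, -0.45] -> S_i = Random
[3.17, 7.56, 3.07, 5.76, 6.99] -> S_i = Random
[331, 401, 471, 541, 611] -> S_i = 331 + 70*i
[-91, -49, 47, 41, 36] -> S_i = Random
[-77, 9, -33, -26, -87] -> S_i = Random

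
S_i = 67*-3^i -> [67, -201, 603, -1809, 5427]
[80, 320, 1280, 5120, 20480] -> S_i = 80*4^i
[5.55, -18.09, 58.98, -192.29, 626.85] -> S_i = 5.55*(-3.26)^i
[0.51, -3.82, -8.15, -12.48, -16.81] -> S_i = 0.51 + -4.33*i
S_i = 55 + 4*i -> [55, 59, 63, 67, 71]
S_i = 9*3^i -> [9, 27, 81, 243, 729]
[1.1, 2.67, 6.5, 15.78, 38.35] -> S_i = 1.10*2.43^i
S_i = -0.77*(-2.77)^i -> [-0.77, 2.13, -5.91, 16.37, -45.33]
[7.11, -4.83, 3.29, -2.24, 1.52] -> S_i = 7.11*(-0.68)^i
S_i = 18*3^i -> [18, 54, 162, 486, 1458]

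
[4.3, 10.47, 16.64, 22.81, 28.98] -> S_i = 4.30 + 6.17*i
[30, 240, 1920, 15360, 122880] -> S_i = 30*8^i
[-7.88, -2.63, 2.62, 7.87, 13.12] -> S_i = -7.88 + 5.25*i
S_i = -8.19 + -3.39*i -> [-8.19, -11.58, -14.97, -18.36, -21.75]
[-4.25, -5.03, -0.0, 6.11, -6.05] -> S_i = Random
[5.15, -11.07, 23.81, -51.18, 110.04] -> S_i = 5.15*(-2.15)^i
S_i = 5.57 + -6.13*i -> [5.57, -0.56, -6.69, -12.82, -18.95]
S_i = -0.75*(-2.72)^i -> [-0.75, 2.04, -5.55, 15.09, -41.05]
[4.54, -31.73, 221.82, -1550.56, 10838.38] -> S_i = 4.54*(-6.99)^i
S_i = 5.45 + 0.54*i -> [5.45, 5.99, 6.53, 7.07, 7.61]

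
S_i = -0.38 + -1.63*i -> [-0.38, -2.01, -3.64, -5.27, -6.9]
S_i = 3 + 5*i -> [3, 8, 13, 18, 23]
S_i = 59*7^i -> [59, 413, 2891, 20237, 141659]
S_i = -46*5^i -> [-46, -230, -1150, -5750, -28750]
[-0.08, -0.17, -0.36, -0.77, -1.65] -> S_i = -0.08*2.13^i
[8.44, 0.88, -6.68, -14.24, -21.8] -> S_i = 8.44 + -7.56*i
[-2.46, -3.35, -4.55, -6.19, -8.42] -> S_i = -2.46*1.36^i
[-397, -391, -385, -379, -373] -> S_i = -397 + 6*i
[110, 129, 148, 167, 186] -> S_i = 110 + 19*i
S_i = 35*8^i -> [35, 280, 2240, 17920, 143360]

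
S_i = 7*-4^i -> [7, -28, 112, -448, 1792]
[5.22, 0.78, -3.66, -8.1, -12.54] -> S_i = 5.22 + -4.44*i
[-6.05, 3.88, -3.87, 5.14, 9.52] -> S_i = Random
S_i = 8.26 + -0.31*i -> [8.26, 7.95, 7.64, 7.33, 7.02]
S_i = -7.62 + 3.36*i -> [-7.62, -4.26, -0.9, 2.46, 5.82]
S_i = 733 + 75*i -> [733, 808, 883, 958, 1033]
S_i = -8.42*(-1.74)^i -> [-8.42, 14.65, -25.49, 44.36, -77.18]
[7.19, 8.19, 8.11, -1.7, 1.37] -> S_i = Random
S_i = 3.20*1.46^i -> [3.2, 4.67, 6.82, 9.96, 14.54]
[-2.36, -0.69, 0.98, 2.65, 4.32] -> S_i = -2.36 + 1.67*i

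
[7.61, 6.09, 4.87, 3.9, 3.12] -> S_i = 7.61*0.80^i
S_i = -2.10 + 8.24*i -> [-2.1, 6.14, 14.38, 22.62, 30.86]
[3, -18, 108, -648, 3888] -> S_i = 3*-6^i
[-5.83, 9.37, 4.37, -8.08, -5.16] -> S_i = Random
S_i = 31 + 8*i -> [31, 39, 47, 55, 63]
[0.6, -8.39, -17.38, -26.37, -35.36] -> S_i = 0.60 + -8.99*i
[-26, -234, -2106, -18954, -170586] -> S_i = -26*9^i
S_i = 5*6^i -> [5, 30, 180, 1080, 6480]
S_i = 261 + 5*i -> [261, 266, 271, 276, 281]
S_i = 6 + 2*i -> [6, 8, 10, 12, 14]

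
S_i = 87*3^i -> [87, 261, 783, 2349, 7047]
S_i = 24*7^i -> [24, 168, 1176, 8232, 57624]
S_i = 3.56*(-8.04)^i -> [3.56, -28.62, 230.12, -1850.2, 14875.59]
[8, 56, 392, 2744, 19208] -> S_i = 8*7^i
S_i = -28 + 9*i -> [-28, -19, -10, -1, 8]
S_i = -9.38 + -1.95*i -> [-9.38, -11.33, -13.28, -15.23, -17.18]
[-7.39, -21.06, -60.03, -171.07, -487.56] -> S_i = -7.39*2.85^i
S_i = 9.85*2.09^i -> [9.85, 20.59, 43.03, 89.92, 187.94]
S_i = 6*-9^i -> [6, -54, 486, -4374, 39366]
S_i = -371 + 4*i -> [-371, -367, -363, -359, -355]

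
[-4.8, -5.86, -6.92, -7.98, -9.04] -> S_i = -4.80 + -1.06*i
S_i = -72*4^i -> [-72, -288, -1152, -4608, -18432]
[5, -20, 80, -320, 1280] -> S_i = 5*-4^i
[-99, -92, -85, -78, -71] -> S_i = -99 + 7*i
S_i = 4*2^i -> [4, 8, 16, 32, 64]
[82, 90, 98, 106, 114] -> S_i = 82 + 8*i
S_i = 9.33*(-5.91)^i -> [9.33, -55.14, 325.88, -1925.95, 11382.34]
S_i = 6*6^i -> [6, 36, 216, 1296, 7776]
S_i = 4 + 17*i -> [4, 21, 38, 55, 72]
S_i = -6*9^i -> [-6, -54, -486, -4374, -39366]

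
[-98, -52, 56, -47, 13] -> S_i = Random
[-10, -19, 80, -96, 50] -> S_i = Random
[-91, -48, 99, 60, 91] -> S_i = Random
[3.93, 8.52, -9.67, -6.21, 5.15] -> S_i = Random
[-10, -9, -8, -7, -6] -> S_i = -10 + 1*i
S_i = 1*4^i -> [1, 4, 16, 64, 256]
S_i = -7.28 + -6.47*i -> [-7.28, -13.75, -20.22, -26.69, -33.16]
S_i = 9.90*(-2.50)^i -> [9.9, -24.75, 61.88, -154.69, 386.72]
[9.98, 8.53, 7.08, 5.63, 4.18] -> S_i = 9.98 + -1.45*i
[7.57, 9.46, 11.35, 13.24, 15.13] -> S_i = 7.57 + 1.89*i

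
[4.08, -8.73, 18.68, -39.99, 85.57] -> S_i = 4.08*(-2.14)^i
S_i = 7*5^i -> [7, 35, 175, 875, 4375]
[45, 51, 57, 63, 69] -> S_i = 45 + 6*i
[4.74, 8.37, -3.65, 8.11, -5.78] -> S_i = Random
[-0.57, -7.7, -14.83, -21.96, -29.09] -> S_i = -0.57 + -7.13*i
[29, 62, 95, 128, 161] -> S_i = 29 + 33*i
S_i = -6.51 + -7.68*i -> [-6.51, -14.19, -21.87, -29.55, -37.23]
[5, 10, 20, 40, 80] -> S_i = 5*2^i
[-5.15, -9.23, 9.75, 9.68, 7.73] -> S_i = Random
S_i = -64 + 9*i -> [-64, -55, -46, -37, -28]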